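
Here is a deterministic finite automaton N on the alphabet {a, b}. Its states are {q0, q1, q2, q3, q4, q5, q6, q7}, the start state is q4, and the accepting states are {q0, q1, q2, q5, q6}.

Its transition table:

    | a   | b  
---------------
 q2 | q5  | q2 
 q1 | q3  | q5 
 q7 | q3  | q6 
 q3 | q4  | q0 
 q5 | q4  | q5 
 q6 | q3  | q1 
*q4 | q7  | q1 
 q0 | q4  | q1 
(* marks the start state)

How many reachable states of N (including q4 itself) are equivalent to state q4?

Reachable states from the start: {q0,q1,q3,q4,q5,q6,q7}. Unreachable: {q2} — drop them.
Start with accepting vs non-accepting: {q0,q1,q5,q6} | {q3,q4,q7}.
The partition is now stable with 2 blocks: {q0,q1,q5,q6} | {q3,q4,q7}.
The equivalence class containing q4 is {q3,q4,q7}, of size 3.

3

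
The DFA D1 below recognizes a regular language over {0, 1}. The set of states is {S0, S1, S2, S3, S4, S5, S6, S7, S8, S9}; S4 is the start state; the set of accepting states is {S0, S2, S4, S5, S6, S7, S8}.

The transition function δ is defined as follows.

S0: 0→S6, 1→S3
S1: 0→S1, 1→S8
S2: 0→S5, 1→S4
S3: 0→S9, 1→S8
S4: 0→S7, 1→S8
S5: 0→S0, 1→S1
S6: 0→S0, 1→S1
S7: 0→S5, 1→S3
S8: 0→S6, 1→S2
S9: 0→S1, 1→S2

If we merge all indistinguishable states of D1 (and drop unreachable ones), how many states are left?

3

Every state is reachable, so we keep all 10.
P0 = {S0,S2,S4,S5,S6,S7,S8} | {S1,S3,S9}.
On input 1, block {S0,S2,S4,S5,S6,S7,S8} splits into {S0,S5,S6,S7} and {S2,S4,S8}.
Stable partition: {S0,S5,S6,S7} | {S1,S3,S9} | {S2,S4,S8} — 3 equivalence classes.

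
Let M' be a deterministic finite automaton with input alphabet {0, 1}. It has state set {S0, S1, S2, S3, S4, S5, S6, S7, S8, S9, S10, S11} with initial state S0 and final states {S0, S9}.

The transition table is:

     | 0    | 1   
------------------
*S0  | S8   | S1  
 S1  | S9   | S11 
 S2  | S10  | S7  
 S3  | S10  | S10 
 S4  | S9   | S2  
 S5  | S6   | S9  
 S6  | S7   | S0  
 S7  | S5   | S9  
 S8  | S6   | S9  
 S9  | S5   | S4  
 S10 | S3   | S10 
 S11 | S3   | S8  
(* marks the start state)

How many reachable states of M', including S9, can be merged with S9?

P0 = {S0,S9} | {S1,S2,S3,S4,S5,S6,S7,S8,S10,S11}.
Refine {S1,S2,S3,S4,S5,S6,S7,S8,S10,S11} on symbol 0: members go to different blocks, giving {S2,S3,S5,S6,S7,S8,S10,S11} and {S1,S4}.
On input 1, block {S2,S3,S5,S6,S7,S8,S10,S11} splits into {S2,S3,S10,S11} and {S5,S6,S7,S8}.
Refine {S2,S3,S10,S11} on symbol 1: members go to different blocks, giving {S2,S11} and {S3,S10}.
Stable partition: {S0,S9} | {S2,S11} | {S1,S4} | {S5,S6,S7,S8} | {S3,S10} — 5 equivalence classes.
The equivalence class containing S9 is {S0,S9}, of size 2.

2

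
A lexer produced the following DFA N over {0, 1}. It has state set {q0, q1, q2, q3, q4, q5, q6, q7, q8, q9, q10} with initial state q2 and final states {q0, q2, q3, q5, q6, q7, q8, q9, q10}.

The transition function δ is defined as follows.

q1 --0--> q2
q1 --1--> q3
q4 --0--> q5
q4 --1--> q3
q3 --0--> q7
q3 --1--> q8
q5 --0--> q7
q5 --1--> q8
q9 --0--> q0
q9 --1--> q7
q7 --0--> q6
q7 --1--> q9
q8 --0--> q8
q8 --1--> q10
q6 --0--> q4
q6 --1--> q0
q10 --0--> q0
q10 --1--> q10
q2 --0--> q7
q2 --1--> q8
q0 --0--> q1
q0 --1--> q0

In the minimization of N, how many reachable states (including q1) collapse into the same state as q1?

2

All states are reachable from the start state.
P0 = {q0,q2,q3,q5,q6,q7,q8,q9,q10} | {q1,q4}.
On input 0, block {q0,q2,q3,q5,q6,q7,q8,q9,q10} splits into {q2,q3,q5,q7,q8,q9,q10} and {q0,q6}.
On input 0, block {q2,q3,q5,q7,q8,q9,q10} splits into {q2,q3,q5,q8} and {q7,q9,q10}.
On input 0, block {q2,q3,q5,q8} splits into {q2,q3,q5} and {q8}.
The partition is now stable with 5 blocks: {q2,q3,q5} | {q1,q4} | {q0,q6} | {q7,q9,q10} | {q8}.
The equivalence class containing q1 is {q1,q4}, of size 2.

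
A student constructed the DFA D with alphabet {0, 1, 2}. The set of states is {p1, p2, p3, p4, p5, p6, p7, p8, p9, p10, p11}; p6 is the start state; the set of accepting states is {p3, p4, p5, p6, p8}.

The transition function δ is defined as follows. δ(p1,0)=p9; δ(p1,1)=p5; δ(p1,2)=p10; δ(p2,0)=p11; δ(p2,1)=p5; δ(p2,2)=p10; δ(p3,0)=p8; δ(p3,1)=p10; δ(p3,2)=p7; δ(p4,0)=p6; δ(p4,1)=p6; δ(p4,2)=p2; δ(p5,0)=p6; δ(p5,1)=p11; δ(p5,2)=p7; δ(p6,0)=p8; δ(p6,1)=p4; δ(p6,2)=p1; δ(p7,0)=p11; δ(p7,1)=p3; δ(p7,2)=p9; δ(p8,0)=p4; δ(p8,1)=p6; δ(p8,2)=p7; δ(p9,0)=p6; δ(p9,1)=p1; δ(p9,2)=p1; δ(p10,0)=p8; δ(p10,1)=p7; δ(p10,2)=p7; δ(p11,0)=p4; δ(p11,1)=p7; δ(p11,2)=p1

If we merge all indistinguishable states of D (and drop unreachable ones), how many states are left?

4

Start with accepting vs non-accepting: {p3,p4,p5,p6,p8} | {p1,p2,p7,p9,p10,p11}.
Refine {p3,p4,p5,p6,p8} on symbol 1: members go to different blocks, giving {p4,p6,p8} and {p3,p5}.
On input 0, block {p1,p2,p7,p9,p10,p11} splits into {p1,p2,p7} and {p9,p10,p11}.
No further refinement is possible. Final partition (4 blocks): {p4,p6,p8} | {p1,p2,p7} | {p3,p5} | {p9,p10,p11}.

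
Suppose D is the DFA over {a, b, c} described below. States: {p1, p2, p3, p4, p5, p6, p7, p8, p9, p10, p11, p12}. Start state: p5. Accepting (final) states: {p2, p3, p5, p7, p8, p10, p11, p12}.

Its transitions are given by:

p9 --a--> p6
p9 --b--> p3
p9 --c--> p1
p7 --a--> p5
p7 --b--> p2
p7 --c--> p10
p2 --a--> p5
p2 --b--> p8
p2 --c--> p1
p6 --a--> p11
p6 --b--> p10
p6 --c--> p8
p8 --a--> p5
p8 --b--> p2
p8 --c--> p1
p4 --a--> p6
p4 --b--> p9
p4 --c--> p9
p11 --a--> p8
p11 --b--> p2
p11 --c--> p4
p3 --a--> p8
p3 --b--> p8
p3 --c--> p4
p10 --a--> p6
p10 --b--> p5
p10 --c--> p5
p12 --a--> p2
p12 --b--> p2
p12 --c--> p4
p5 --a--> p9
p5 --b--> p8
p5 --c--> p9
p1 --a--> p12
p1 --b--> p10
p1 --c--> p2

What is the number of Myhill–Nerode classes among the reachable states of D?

States {p7} cannot be reached from the start state, so discard them.
Initial partition by acceptance: {p2,p3,p5,p8,p10,p11,p12} | {p1,p4,p6,p9}.
Refine {p2,p3,p5,p8,p10,p11,p12} on symbol a: members go to different blocks, giving {p2,p3,p8,p11,p12} and {p5,p10}.
Split {p2,p3,p8,p11,p12} by δ(·,a) → {p3,p11,p12} and {p2,p8}.
Refine {p1,p4,p6,p9} on symbol a: members go to different blocks, giving {p1,p6} and {p4,p9}.
On input a, block {p5,p10} splits into {p5} and {p10}.
Refine {p4,p9} on symbol b: members go to different blocks, giving {p4} and {p9}.
No further refinement is possible. Final partition (7 blocks): {p3,p11,p12} | {p1,p6} | {p5} | {p2,p8} | {p4} | {p10} | {p9}.

7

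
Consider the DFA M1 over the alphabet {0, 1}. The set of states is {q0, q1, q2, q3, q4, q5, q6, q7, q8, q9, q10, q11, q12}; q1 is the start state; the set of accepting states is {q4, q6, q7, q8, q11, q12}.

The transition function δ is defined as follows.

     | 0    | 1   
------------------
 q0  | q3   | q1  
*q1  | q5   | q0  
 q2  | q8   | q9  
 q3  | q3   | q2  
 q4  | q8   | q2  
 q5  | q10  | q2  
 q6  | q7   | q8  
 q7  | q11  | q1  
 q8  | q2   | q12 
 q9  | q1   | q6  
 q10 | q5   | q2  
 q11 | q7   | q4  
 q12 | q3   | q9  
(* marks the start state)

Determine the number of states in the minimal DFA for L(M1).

Initial partition by acceptance: {q4,q6,q7,q8,q11,q12} | {q0,q1,q2,q3,q5,q9,q10}.
Refine {q4,q6,q7,q8,q11,q12} on symbol 0: members go to different blocks, giving {q4,q6,q7,q11} and {q8,q12}.
Refine {q4,q6,q7,q11} on symbol 0: members go to different blocks, giving {q6,q7,q11} and {q4}.
Refine {q6,q7,q11} on symbol 1: members go to different blocks, giving {q6} and {q7} and {q11}.
On input 0, block {q0,q1,q2,q3,q5,q9,q10} splits into {q0,q1,q3,q5,q9,q10} and {q2}.
Refine {q0,q1,q3,q5,q9,q10} on symbol 1: members go to different blocks, giving {q3,q5,q10} and {q0,q1} and {q9}.
Split {q8,q12} by δ(·,0) → {q8} and {q12}.
The partition is now stable with 10 blocks: {q6} | {q3,q5,q10} | {q8} | {q4} | {q7} | {q11} | {q2} | {q0,q1} | {q9} | {q12}.

10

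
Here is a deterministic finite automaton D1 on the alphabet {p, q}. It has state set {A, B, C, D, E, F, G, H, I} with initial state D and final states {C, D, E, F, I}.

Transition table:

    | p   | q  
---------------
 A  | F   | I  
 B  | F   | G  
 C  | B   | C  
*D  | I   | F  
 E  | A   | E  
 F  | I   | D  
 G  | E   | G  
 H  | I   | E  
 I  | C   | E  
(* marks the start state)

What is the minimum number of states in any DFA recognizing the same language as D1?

7

States {H} cannot be reached from the start state, so discard them.
Start with accepting vs non-accepting: {C,D,E,F,I} | {A,B,G}.
Refine {C,D,E,F,I} on symbol p: members go to different blocks, giving {D,F,I} and {C,E}.
Split {D,F,I} by δ(·,p) → {D,F} and {I}.
Split {A,B,G} by δ(·,p) → {A,B} and {G}.
Refine {A,B} on symbol q: members go to different blocks, giving {A} and {B}.
Refine {C,E} on symbol p: members go to different blocks, giving {C} and {E}.
The partition is now stable with 7 blocks: {D,F} | {A} | {C} | {I} | {G} | {B} | {E}.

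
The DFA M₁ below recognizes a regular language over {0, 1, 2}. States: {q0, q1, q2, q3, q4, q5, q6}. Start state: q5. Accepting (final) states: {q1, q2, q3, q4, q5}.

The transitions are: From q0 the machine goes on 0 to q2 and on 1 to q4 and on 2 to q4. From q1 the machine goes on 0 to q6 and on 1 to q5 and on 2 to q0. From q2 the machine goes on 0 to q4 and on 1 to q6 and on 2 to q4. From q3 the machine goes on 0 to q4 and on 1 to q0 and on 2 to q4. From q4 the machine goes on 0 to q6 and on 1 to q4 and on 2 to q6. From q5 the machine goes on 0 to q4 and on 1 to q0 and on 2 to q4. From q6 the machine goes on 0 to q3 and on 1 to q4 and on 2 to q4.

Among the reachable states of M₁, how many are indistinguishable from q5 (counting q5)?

Reachable states from the start: {q0,q2,q3,q4,q5,q6}. Unreachable: {q1} — drop them.
P0 = {q2,q3,q4,q5} | {q0,q6}.
On input 0, block {q2,q3,q4,q5} splits into {q2,q3,q5} and {q4}.
Stable partition: {q2,q3,q5} | {q0,q6} | {q4} — 3 equivalence classes.
State q5 belongs to the block {q2,q3,q5}, which has 3 states.

3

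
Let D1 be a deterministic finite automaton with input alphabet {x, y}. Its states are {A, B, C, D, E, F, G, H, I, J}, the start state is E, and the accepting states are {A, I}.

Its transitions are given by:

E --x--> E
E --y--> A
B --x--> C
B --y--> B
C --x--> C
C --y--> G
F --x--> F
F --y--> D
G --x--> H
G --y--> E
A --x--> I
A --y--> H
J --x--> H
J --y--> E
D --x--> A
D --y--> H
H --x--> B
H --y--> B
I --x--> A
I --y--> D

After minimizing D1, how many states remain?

States {F,J} cannot be reached from the start state, so discard them.
P0 = {A,I} | {B,C,D,E,G,H}.
Refine {B,C,D,E,G,H} on symbol x: members go to different blocks, giving {B,C,E,G,H} and {D}.
On input y, block {A,I} splits into {A} and {I}.
On input y, block {B,C,E,G,H} splits into {B,C,G,H} and {E}.
Refine {B,C,G,H} on symbol y: members go to different blocks, giving {B,C,H} and {G}.
On input y, block {B,C,H} splits into {B,H} and {C}.
On input x, block {B,H} splits into {B} and {H}.
The partition is now stable with 8 blocks: {A} | {B} | {D} | {I} | {E} | {G} | {C} | {H}.

8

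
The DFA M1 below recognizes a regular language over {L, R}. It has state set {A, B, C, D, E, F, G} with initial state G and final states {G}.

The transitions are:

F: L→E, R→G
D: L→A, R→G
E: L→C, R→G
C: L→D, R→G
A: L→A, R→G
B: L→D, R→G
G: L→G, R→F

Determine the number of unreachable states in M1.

Starting at G and following transitions, the reachable set is {A, C, D, E, F, G}. That leaves B unreachable — 1 in total.

1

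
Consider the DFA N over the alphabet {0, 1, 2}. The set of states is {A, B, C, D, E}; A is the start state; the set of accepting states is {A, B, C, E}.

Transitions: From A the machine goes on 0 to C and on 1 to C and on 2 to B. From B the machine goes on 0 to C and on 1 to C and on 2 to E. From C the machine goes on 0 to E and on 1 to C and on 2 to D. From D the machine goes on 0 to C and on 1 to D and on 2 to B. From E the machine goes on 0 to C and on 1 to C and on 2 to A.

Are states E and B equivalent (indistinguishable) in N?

Yes

Every state is reachable, so we keep all 5.
Initial partition by acceptance: {A,B,C,E} | {D}.
Refine {A,B,C,E} on symbol 2: members go to different blocks, giving {A,B,E} and {C}.
The partition is now stable with 3 blocks: {A,B,E} | {D} | {C}.
E and B lie in the same block of the stable partition, so they are equivalent — no string distinguishes them.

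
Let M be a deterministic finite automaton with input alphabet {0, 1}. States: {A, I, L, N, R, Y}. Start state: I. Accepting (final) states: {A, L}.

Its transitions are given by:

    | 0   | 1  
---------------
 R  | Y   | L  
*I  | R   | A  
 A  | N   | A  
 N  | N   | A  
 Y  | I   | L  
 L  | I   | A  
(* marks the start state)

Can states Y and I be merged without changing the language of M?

Every state is reachable, so we keep all 6.
P0 = {A,L} | {I,N,R,Y}.
The partition is now stable with 2 blocks: {A,L} | {I,N,R,Y}.
Y and I lie in the same block of the stable partition, so they are equivalent — no string distinguishes them.

Yes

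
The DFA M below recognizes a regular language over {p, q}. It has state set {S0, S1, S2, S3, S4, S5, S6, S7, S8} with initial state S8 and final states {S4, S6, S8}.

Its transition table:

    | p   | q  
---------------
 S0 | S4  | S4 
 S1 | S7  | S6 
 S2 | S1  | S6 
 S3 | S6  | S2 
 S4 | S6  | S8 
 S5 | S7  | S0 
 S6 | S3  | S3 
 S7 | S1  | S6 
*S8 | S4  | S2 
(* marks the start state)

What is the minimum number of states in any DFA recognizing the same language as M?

Reachable states from the start: {S1,S2,S3,S4,S6,S7,S8}. Unreachable: {S0,S5} — drop them.
P0 = {S4,S6,S8} | {S1,S2,S3,S7}.
On input p, block {S4,S6,S8} splits into {S4,S8} and {S6}.
On input p, block {S4,S8} splits into {S4} and {S8}.
Split {S1,S2,S3,S7} by δ(·,p) → {S1,S2,S7} and {S3}.
The partition is now stable with 5 blocks: {S4} | {S1,S2,S7} | {S6} | {S8} | {S3}.

5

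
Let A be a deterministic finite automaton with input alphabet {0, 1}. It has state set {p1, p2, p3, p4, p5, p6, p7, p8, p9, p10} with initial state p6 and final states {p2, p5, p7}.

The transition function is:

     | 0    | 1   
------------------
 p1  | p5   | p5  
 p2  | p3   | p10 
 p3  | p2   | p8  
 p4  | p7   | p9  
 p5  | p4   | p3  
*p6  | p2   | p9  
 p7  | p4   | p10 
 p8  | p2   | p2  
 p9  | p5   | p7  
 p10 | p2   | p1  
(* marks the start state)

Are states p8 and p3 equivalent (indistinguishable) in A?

No

Initial partition by acceptance: {p2,p5,p7} | {p1,p3,p4,p6,p8,p9,p10}.
On input 1, block {p1,p3,p4,p6,p8,p9,p10} splits into {p3,p4,p6,p10} and {p1,p8,p9}.
The partition is now stable with 3 blocks: {p2,p5,p7} | {p3,p4,p6,p10} | {p1,p8,p9}.
p8 and p3 end up in different blocks, so they are distinguishable. For instance, the string '1' is accepted from only p8.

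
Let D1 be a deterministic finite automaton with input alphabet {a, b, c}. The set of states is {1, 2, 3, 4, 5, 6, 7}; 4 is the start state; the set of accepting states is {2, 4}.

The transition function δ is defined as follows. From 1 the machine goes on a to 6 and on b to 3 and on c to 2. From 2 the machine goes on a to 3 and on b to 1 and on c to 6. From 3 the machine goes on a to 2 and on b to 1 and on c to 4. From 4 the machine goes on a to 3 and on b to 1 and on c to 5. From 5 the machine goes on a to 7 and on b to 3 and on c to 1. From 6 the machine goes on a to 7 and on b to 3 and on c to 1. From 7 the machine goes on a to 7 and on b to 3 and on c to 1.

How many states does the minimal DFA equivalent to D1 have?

4

All states are reachable from the start state.
P0 = {2,4} | {1,3,5,6,7}.
Refine {1,3,5,6,7} on symbol a: members go to different blocks, giving {1,5,6,7} and {3}.
Refine {1,5,6,7} on symbol c: members go to different blocks, giving {5,6,7} and {1}.
The partition is now stable with 4 blocks: {2,4} | {5,6,7} | {3} | {1}.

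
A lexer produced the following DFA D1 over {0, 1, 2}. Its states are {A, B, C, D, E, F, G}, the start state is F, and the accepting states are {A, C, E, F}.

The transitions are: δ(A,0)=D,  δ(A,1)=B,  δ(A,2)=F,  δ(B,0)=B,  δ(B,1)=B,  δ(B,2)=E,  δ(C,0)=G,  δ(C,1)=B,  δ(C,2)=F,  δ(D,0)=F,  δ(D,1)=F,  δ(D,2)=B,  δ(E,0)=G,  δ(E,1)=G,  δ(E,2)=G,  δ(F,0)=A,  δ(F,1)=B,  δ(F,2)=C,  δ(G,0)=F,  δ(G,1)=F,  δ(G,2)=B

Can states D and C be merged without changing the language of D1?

All states are reachable from the start state.
Start with accepting vs non-accepting: {A,C,E,F} | {B,D,G}.
Refine {A,C,E,F} on symbol 0: members go to different blocks, giving {A,C,E} and {F}.
Refine {A,C,E} on symbol 2: members go to different blocks, giving {A,C} and {E}.
Refine {B,D,G} on symbol 0: members go to different blocks, giving {D,G} and {B}.
Stable partition: {A,C} | {D,G} | {F} | {E} | {B} — 5 equivalence classes.
D and C end up in different blocks, so they are distinguishable. For instance, the string 'ε' is accepted from only C.

No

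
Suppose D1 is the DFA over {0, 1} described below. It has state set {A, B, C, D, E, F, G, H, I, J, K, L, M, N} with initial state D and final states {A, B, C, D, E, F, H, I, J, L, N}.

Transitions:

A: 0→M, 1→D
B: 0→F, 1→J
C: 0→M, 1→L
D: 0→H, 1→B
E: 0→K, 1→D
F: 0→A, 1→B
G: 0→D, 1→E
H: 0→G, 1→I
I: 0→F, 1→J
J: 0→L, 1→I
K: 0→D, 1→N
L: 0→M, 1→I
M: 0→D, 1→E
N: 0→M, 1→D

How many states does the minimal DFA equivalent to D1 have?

First remove the unreachable states {C}; 13 states remain.
P0 = {A,B,D,E,F,H,I,J,L,N} | {G,K,M}.
Refine {A,B,D,E,F,H,I,J,L,N} on symbol 0: members go to different blocks, giving {A,E,H,L,N} and {B,D,F,I,J}.
On input 0, block {B,D,F,I,J} splits into {D,F,J} and {B,I}.
Refine {A,E,H,L,N} on symbol 1: members go to different blocks, giving {A,E,N} and {H,L}.
Split {D,F,J} by δ(·,0) → {D,J} and {F}.
Stable partition: {A,E,N} | {G,K,M} | {D,J} | {B,I} | {H,L} | {F} — 6 equivalence classes.

6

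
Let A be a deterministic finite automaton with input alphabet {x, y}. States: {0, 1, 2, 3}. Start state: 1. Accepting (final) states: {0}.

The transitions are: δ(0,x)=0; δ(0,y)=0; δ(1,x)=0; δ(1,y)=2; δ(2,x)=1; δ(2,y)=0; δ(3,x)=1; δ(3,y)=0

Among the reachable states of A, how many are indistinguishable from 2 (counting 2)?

1

First remove the unreachable states {3}; 3 states remain.
Start with accepting vs non-accepting: {0} | {1,2}.
Split {1,2} by δ(·,x) → {1} and {2}.
The partition is now stable with 3 blocks: {0} | {1} | {2}.
The equivalence class containing 2 is {2}, of size 1.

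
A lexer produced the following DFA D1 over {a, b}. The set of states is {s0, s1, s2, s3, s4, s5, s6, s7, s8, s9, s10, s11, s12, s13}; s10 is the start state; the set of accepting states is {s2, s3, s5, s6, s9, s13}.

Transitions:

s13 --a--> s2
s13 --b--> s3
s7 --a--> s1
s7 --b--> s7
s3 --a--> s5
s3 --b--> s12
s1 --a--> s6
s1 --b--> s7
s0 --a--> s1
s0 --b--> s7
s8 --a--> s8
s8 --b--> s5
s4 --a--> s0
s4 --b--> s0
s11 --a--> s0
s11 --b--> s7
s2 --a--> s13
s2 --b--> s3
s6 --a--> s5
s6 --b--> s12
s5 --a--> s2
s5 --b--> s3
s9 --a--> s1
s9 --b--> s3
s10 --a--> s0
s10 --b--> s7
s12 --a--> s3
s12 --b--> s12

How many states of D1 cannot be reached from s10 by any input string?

4

Starting at s10 and following transitions, the reachable set is {s0, s1, s2, s3, s5, s6, s7, s10, s12, s13}. That leaves s4, s8, s9, s11 unreachable — 4 in total.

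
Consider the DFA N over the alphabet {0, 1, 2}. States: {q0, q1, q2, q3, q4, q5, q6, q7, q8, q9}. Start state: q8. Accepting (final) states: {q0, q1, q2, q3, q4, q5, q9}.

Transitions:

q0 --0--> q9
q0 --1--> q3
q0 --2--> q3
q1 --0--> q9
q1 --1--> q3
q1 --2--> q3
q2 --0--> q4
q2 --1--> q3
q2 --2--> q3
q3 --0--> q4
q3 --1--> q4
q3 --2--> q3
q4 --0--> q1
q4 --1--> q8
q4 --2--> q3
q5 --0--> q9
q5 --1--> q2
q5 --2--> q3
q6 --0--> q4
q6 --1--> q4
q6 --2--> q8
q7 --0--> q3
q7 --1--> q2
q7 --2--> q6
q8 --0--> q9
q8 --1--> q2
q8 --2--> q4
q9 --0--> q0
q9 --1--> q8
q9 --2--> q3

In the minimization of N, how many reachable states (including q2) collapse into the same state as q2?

States {q5,q6,q7} cannot be reached from the start state, so discard them.
Start with accepting vs non-accepting: {q0,q1,q2,q3,q4,q9} | {q8}.
On input 1, block {q0,q1,q2,q3,q4,q9} splits into {q0,q1,q2,q3} and {q4,q9}.
On input 1, block {q0,q1,q2,q3} splits into {q0,q1,q2} and {q3}.
No further refinement is possible. Final partition (4 blocks): {q0,q1,q2} | {q8} | {q4,q9} | {q3}.
State q2 belongs to the block {q0,q1,q2}, which has 3 states.

3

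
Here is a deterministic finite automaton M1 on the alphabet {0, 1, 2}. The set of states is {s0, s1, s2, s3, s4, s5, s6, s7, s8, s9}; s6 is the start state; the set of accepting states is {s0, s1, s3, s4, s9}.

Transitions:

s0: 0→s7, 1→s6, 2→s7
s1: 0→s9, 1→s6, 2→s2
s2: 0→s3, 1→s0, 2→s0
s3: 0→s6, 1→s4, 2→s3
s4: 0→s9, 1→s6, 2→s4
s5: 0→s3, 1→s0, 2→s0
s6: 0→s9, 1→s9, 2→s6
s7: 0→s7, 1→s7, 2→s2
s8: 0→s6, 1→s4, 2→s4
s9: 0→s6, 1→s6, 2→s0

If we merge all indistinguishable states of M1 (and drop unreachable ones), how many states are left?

First remove the unreachable states {s1,s5,s8}; 7 states remain.
Initial partition by acceptance: {s0,s3,s4,s9} | {s2,s6,s7}.
Refine {s0,s3,s4,s9} on symbol 0: members go to different blocks, giving {s0,s3,s9} and {s4}.
Refine {s0,s3,s9} on symbol 1: members go to different blocks, giving {s0,s9} and {s3}.
Split {s0,s9} by δ(·,2) → {s0} and {s9}.
Split {s2,s6,s7} by δ(·,0) → {s2} and {s6} and {s7}.
No further refinement is possible. Final partition (7 blocks): {s0} | {s2} | {s4} | {s3} | {s9} | {s6} | {s7}.

7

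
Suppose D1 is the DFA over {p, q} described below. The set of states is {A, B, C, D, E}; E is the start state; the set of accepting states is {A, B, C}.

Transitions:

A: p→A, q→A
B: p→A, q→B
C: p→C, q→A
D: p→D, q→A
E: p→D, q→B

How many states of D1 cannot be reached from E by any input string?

Starting at E and following transitions, the reachable set is {A, B, D, E}. That leaves C unreachable — 1 in total.

1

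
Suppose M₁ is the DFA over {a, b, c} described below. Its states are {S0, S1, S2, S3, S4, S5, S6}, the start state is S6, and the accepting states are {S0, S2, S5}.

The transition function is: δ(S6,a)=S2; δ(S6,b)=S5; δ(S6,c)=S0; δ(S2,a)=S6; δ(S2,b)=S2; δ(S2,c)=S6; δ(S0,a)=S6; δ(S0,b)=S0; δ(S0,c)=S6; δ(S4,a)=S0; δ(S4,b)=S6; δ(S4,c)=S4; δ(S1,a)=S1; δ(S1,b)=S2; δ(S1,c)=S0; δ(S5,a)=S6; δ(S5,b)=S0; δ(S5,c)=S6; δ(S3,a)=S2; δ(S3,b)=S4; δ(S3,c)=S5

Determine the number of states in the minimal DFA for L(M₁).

2

States {S1,S3,S4} cannot be reached from the start state, so discard them.
P0 = {S0,S2,S5} | {S6}.
Stable partition: {S0,S2,S5} | {S6} — 2 equivalence classes.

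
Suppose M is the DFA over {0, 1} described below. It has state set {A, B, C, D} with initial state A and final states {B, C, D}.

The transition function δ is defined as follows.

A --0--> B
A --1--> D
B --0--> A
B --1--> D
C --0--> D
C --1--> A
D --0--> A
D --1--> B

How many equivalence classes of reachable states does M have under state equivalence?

2

States {C} cannot be reached from the start state, so discard them.
Initial partition by acceptance: {B,D} | {A}.
Stable partition: {B,D} | {A} — 2 equivalence classes.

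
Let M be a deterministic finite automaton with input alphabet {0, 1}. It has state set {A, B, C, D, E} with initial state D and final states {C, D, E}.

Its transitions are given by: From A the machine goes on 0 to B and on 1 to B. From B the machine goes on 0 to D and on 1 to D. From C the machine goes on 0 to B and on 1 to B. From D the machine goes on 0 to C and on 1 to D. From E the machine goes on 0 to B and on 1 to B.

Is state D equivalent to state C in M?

No

First remove the unreachable states {A,E}; 3 states remain.
Start with accepting vs non-accepting: {C,D} | {B}.
Refine {C,D} on symbol 0: members go to different blocks, giving {C} and {D}.
No further refinement is possible. Final partition (3 blocks): {C} | {B} | {D}.
D and C end up in different blocks, so they are distinguishable. For instance, the string '0' is accepted from only D.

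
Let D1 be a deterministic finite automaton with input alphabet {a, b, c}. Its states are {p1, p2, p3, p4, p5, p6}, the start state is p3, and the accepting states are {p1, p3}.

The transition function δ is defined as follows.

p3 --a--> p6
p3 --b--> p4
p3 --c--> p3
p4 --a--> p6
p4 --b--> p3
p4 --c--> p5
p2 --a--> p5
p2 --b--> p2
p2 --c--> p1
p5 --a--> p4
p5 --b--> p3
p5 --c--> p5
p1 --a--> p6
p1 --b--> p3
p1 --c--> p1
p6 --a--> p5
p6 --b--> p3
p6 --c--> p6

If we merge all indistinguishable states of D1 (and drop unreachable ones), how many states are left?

States {p1,p2} cannot be reached from the start state, so discard them.
P0 = {p3} | {p4,p5,p6}.
Stable partition: {p3} | {p4,p5,p6} — 2 equivalence classes.

2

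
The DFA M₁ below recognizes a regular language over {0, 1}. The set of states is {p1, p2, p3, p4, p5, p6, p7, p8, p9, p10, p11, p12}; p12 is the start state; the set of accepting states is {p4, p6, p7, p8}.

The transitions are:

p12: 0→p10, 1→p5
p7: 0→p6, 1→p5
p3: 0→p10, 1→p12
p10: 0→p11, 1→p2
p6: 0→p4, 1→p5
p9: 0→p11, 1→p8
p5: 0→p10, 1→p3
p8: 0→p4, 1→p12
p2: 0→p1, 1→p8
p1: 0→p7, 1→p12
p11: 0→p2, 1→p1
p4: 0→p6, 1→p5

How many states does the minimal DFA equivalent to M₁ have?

First remove the unreachable states {p9}; 11 states remain.
P0 = {p4,p6,p7,p8} | {p1,p2,p3,p5,p10,p11,p12}.
Split {p1,p2,p3,p5,p10,p11,p12} by δ(·,0) → {p2,p3,p5,p10,p11,p12} and {p1}.
Refine {p2,p3,p5,p10,p11,p12} on symbol 0: members go to different blocks, giving {p3,p5,p10,p11,p12} and {p2}.
Refine {p3,p5,p10,p11,p12} on symbol 0: members go to different blocks, giving {p3,p5,p10,p12} and {p11}.
On input 0, block {p3,p5,p10,p12} splits into {p3,p5,p12} and {p10}.
Stable partition: {p4,p6,p7,p8} | {p3,p5,p12} | {p1} | {p2} | {p11} | {p10} — 6 equivalence classes.

6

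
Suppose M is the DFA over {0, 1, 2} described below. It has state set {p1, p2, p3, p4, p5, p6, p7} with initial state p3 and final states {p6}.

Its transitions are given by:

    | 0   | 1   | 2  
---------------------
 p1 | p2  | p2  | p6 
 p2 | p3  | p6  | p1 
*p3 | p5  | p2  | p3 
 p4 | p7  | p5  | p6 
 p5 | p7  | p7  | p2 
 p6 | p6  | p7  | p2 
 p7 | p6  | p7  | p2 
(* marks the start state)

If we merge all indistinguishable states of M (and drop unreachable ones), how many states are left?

Reachable states from the start: {p1,p2,p3,p5,p6,p7}. Unreachable: {p4} — drop them.
P0 = {p6} | {p1,p2,p3,p5,p7}.
On input 0, block {p1,p2,p3,p5,p7} splits into {p1,p2,p3,p5} and {p7}.
On input 0, block {p1,p2,p3,p5} splits into {p1,p2,p3} and {p5}.
Refine {p1,p2,p3} on symbol 0: members go to different blocks, giving {p1,p2} and {p3}.
Split {p1,p2} by δ(·,0) → {p1} and {p2}.
No further refinement is possible. Final partition (6 blocks): {p6} | {p1} | {p7} | {p5} | {p3} | {p2}.

6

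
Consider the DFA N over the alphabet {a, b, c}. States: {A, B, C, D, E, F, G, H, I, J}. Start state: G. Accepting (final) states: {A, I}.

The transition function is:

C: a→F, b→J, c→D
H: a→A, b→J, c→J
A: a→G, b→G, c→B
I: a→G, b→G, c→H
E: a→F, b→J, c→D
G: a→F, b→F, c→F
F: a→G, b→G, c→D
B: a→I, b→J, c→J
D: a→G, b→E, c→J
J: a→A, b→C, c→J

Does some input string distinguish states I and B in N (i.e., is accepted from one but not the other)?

Yes

All states are reachable from the start state.
Start with accepting vs non-accepting: {A,I} | {B,C,D,E,F,G,H,J}.
On input a, block {B,C,D,E,F,G,H,J} splits into {C,D,E,F,G} and {B,H,J}.
On input b, block {C,D,E,F,G} splits into {D,F,G} and {C,E}.
Split {D,F,G} by δ(·,b) → {F,G} and {D}.
Refine {F,G} on symbol c: members go to different blocks, giving {F} and {G}.
Split {B,H,J} by δ(·,b) → {B,H} and {J}.
The partition is now stable with 7 blocks: {A,I} | {F} | {B,H} | {C,E} | {D} | {G} | {J}.
I and B end up in different blocks, so they are distinguishable. For instance, the string 'ε' is accepted from only I.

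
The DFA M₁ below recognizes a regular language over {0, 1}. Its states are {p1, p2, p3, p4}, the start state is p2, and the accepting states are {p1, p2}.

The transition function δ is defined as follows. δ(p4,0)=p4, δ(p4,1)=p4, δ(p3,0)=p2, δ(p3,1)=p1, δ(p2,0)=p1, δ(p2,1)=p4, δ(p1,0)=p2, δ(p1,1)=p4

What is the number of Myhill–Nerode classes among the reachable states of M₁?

2

States {p3} cannot be reached from the start state, so discard them.
P0 = {p1,p2} | {p4}.
Stable partition: {p1,p2} | {p4} — 2 equivalence classes.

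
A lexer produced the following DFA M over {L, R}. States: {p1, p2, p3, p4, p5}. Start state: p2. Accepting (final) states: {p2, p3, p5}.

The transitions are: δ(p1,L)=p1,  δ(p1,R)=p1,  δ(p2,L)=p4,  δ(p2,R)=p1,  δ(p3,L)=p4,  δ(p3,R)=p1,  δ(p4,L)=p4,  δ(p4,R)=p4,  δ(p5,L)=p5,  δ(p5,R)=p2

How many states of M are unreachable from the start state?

No path from p2 leads to p3, p5; the other 3 states are all reachable.

2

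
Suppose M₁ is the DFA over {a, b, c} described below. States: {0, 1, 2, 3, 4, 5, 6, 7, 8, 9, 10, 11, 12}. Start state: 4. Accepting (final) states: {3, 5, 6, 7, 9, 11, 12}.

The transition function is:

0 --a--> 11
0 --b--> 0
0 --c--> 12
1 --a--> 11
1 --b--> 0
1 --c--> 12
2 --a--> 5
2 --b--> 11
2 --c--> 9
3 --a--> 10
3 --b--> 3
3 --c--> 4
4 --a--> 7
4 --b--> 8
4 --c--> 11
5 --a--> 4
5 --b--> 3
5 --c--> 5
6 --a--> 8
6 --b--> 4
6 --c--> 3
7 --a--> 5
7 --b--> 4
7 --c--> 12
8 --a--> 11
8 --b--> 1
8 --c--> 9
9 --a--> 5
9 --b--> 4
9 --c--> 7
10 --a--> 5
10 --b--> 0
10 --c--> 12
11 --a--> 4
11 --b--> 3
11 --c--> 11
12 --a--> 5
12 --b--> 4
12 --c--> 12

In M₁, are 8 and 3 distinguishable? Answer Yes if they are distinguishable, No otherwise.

Reachable states from the start: {0,1,3,4,5,7,8,9,10,11,12}. Unreachable: {2,6} — drop them.
Initial partition by acceptance: {3,5,7,9,11,12} | {0,1,4,8,10}.
Split {3,5,7,9,11,12} by δ(·,a) → {3,5,11} and {7,9,12}.
Refine {3,5,11} on symbol c: members go to different blocks, giving {5,11} and {3}.
Split {0,1,4,8,10} by δ(·,a) → {0,1,8,10} and {4}.
Stable partition: {5,11} | {0,1,8,10} | {7,9,12} | {3} | {4} — 5 equivalence classes.
8 and 3 end up in different blocks, so they are distinguishable. For instance, the string 'ε' is accepted from only 3.

Yes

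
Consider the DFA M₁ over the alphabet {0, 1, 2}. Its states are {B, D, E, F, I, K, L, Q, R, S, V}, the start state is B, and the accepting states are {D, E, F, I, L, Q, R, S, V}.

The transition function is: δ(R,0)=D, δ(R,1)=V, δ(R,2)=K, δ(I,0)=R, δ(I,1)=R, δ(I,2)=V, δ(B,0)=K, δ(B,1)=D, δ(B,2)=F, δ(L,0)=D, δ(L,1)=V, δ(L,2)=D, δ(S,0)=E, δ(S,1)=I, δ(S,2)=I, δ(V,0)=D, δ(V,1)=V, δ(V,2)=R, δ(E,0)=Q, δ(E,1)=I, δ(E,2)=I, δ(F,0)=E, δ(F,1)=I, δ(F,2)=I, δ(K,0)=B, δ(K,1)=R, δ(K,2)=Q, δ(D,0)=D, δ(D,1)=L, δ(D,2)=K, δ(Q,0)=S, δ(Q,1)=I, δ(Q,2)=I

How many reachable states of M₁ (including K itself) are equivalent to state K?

2

All states are reachable from the start state.
P0 = {D,E,F,I,L,Q,R,S,V} | {B,K}.
Split {D,E,F,I,L,Q,R,S,V} by δ(·,2) → {E,F,I,L,Q,S,V} and {D,R}.
Refine {E,F,I,L,Q,S,V} on symbol 0: members go to different blocks, giving {E,F,Q,S} and {I,L,V}.
Split {I,L,V} by δ(·,1) → {L,V} and {I}.
No further refinement is possible. Final partition (5 blocks): {E,F,Q,S} | {B,K} | {D,R} | {L,V} | {I}.
State K belongs to the block {B,K}, which has 2 states.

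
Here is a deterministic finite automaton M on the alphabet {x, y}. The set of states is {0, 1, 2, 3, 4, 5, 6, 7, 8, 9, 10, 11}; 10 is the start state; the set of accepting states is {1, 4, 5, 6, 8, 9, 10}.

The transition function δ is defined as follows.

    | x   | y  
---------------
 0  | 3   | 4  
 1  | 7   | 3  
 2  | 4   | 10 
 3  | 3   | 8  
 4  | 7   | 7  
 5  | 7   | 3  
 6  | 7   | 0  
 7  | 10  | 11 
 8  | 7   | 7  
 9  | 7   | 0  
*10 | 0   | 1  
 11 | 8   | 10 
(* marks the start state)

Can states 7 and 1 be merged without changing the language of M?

Reachable states from the start: {0,1,3,4,7,8,10,11}. Unreachable: {2,5,6,9} — drop them.
Start with accepting vs non-accepting: {1,4,8,10} | {0,3,7,11}.
Split {1,4,8,10} by δ(·,y) → {1,4,8} and {10}.
Split {0,3,7,11} by δ(·,x) → {0,3} and {7} and {11}.
Refine {1,4,8} on symbol y: members go to different blocks, giving {4,8} and {1}.
No further refinement is possible. Final partition (6 blocks): {4,8} | {0,3} | {10} | {7} | {11} | {1}.
7 and 1 end up in different blocks, so they are distinguishable. For instance, the string 'ε' is accepted from only 1.

No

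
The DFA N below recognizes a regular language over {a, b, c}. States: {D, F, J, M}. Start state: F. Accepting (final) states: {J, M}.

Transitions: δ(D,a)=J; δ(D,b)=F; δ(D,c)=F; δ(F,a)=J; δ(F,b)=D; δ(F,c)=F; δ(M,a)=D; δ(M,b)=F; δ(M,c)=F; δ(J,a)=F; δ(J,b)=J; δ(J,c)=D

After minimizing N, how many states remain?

States {M} cannot be reached from the start state, so discard them.
Start with accepting vs non-accepting: {J} | {D,F}.
No further refinement is possible. Final partition (2 blocks): {J} | {D,F}.

2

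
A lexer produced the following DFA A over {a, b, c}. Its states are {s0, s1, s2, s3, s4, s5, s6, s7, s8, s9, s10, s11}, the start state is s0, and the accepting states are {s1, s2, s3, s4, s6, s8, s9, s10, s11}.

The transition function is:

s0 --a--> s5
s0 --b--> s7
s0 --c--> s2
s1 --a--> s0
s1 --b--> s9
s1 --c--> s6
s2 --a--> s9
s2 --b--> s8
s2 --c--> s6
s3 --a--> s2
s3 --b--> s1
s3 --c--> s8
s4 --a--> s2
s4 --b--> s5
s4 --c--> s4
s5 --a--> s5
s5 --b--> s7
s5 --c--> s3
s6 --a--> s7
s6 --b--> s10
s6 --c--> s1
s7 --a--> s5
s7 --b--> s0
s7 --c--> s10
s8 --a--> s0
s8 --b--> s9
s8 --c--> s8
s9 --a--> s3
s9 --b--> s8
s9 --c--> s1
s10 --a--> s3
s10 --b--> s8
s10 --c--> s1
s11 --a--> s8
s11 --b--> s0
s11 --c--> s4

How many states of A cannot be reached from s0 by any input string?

2

Starting at s0 and following transitions, the reachable set is {s0, s1, s2, s3, s5, s6, s7, s8, s9, s10}. That leaves s4, s11 unreachable — 2 in total.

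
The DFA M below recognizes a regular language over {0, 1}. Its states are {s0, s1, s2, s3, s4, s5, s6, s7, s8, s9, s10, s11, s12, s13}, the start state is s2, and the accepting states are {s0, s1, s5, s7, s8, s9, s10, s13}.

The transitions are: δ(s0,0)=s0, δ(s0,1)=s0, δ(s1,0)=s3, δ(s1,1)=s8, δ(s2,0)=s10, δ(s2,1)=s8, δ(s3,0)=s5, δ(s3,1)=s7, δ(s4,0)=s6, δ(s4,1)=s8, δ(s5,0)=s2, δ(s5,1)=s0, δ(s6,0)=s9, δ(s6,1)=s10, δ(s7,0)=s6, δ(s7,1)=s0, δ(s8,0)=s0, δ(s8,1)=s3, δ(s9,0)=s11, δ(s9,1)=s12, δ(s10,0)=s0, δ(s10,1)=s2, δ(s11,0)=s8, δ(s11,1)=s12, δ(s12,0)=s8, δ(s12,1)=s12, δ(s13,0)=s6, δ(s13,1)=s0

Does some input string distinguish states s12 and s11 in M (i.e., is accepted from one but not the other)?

No

States {s1,s4,s13} cannot be reached from the start state, so discard them.
Initial partition by acceptance: {s0,s5,s7,s8,s9,s10} | {s2,s3,s6,s11,s12}.
On input 0, block {s0,s5,s7,s8,s9,s10} splits into {s0,s8,s10} and {s5,s7,s9}.
Refine {s0,s8,s10} on symbol 1: members go to different blocks, giving {s8,s10} and {s0}.
Refine {s2,s3,s6,s11,s12} on symbol 0: members go to different blocks, giving {s2,s11,s12} and {s3,s6}.
Split {s8,s10} by δ(·,1) → {s8} and {s10}.
Refine {s2,s11,s12} on symbol 0: members go to different blocks, giving {s11,s12} and {s2}.
Refine {s5,s7,s9} on symbol 0: members go to different blocks, giving {s5} and {s7} and {s9}.
Refine {s3,s6} on symbol 0: members go to different blocks, giving {s3} and {s6}.
Stable partition: {s8} | {s11,s12} | {s5} | {s0} | {s3} | {s10} | {s2} | {s7} | {s9} | {s6} — 10 equivalence classes.
s12 and s11 lie in the same block of the stable partition, so they are equivalent — no string distinguishes them.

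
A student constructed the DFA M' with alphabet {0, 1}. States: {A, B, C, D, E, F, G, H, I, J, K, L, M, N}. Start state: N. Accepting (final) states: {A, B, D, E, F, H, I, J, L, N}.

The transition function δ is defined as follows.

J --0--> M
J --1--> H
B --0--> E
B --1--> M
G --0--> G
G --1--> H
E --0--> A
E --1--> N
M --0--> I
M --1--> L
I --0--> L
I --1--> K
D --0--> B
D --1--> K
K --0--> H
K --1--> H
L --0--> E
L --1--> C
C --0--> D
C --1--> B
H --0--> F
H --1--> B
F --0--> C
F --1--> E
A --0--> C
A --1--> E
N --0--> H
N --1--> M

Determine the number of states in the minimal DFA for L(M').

Reachable states from the start: {A,B,C,D,E,F,H,I,K,L,M,N}. Unreachable: {G,J} — drop them.
Initial partition by acceptance: {A,B,D,E,F,H,I,L,N} | {C,K,M}.
Split {A,B,D,E,F,H,I,L,N} by δ(·,0) → {B,D,E,H,I,L,N} and {A,F}.
Split {B,D,E,H,I,L,N} by δ(·,0) → {B,D,I,L,N} and {E,H}.
Refine {B,D,I,L,N} on symbol 0: members go to different blocks, giving {B,L,N} and {D,I}.
On input 0, block {C,K,M} splits into {C,M} and {K}.
No further refinement is possible. Final partition (6 blocks): {B,L,N} | {C,M} | {A,F} | {E,H} | {D,I} | {K}.

6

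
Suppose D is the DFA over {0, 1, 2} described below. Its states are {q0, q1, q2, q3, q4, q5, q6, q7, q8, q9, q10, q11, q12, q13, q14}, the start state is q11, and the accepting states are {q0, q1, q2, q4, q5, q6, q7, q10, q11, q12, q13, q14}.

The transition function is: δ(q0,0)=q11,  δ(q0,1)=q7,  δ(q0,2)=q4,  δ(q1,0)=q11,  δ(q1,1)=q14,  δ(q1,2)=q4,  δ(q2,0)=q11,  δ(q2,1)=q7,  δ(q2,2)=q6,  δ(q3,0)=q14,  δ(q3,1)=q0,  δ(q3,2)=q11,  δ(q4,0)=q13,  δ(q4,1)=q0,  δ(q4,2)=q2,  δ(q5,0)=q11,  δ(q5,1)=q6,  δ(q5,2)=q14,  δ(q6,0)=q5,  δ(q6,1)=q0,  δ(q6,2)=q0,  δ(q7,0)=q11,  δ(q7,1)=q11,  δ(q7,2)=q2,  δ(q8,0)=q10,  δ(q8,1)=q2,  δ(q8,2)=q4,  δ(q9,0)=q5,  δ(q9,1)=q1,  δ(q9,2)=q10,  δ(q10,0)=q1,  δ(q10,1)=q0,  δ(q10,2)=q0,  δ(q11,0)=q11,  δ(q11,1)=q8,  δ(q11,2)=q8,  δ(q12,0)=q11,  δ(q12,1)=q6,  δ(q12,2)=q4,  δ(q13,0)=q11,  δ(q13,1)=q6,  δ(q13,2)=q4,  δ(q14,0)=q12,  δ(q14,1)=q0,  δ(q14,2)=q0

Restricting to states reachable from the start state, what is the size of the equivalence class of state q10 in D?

4

States {q3,q9} cannot be reached from the start state, so discard them.
P0 = {q0,q1,q2,q4,q5,q6,q7,q10,q11,q12,q13,q14} | {q8}.
Split {q0,q1,q2,q4,q5,q6,q7,q10,q11,q12,q13,q14} by δ(·,1) → {q0,q1,q2,q4,q5,q6,q7,q10,q12,q13,q14} and {q11}.
Split {q0,q1,q2,q4,q5,q6,q7,q10,q12,q13,q14} by δ(·,0) → {q0,q1,q2,q5,q7,q12,q13} and {q4,q6,q10,q14}.
Split {q0,q1,q2,q5,q7,q12,q13} by δ(·,1) → {q1,q5,q12,q13} and {q0,q2} and {q7}.
Stable partition: {q1,q5,q12,q13} | {q8} | {q11} | {q4,q6,q10,q14} | {q0,q2} | {q7} — 6 equivalence classes.
The equivalence class containing q10 is {q4,q6,q10,q14}, of size 4.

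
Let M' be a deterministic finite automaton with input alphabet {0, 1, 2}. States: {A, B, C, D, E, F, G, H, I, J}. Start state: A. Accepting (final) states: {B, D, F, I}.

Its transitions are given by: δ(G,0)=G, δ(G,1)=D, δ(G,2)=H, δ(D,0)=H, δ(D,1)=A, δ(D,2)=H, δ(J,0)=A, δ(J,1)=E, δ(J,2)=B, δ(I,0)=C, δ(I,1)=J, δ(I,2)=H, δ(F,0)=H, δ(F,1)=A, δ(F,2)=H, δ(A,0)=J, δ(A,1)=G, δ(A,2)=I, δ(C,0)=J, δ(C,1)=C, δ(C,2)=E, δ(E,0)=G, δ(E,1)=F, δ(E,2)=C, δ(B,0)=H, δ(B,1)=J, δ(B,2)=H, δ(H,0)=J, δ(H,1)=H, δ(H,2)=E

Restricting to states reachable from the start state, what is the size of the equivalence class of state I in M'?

Start with accepting vs non-accepting: {B,D,F,I} | {A,C,E,G,H,J}.
Split {A,C,E,G,H,J} by δ(·,1) → {A,C,H,J} and {E,G}.
On input 1, block {A,C,H,J} splits into {A,J} and {C,H}.
Stable partition: {B,D,F,I} | {A,J} | {E,G} | {C,H} — 4 equivalence classes.
The equivalence class containing I is {B,D,F,I}, of size 4.

4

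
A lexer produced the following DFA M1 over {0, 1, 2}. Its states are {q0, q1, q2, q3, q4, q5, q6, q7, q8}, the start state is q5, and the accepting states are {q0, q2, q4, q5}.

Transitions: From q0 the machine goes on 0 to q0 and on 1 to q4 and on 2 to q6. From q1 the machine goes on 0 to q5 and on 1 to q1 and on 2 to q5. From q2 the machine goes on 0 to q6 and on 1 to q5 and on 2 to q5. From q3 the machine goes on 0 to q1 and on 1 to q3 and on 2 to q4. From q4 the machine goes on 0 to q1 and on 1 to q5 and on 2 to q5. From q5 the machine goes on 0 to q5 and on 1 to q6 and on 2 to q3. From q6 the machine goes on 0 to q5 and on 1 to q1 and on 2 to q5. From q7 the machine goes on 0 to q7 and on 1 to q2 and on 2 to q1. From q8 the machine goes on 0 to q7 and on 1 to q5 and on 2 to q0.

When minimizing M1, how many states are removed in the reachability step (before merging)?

4

BFS from q5 reaches {q1, q3, q4, q5, q6}; the 4 state(s) q0, q2, q7, q8 are never visited.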